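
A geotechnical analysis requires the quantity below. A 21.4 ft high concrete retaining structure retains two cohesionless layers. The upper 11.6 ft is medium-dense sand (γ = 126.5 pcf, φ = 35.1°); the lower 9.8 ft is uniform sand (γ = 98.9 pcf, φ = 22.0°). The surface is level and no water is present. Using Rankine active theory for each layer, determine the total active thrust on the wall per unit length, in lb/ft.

11000 lb/ft

K_a1 = tan²(45°−35.1°/2) = 0.2698; K_a2 = tan²(45°−22.0°/2) = 0.4550.
Layer 1: σ at base = K_a1 γ₁ h₁ = 396.0 psf; P₁ = ½×396.0×11.6 = 2297.
Layer 2: σ_v at top = γ₁h₁ = 1467; σ_h top = K_a2×1467 = 667.6; σ_h base = K_a2×(1467+98.9×9.8) = 1109.
P₂ = ½(667.6+1109)×9.8 = 8703. Total P_a = 2297+8703 = 11000 lb/ft.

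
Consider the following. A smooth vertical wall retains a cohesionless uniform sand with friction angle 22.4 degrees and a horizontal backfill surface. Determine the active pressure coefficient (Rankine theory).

0.448

K_a = tan²(45° − φ/2) = tan²(33.80°) = 0.4482.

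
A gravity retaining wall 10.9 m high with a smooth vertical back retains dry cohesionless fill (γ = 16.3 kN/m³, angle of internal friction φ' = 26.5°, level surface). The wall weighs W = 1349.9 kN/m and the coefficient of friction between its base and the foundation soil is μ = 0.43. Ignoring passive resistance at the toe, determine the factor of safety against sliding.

1.57

K_a = tan²(45° − 26.5°/2) = 0.3829.
P_a = ½K_aγH² = 0.5×0.3829×16.3×10.9² = 370.8 kN/m, acting at H/3 = 3.633 m above the base.
FS_sliding = μW / P_a = 0.43×1349.9 / 370.8 = 1.565.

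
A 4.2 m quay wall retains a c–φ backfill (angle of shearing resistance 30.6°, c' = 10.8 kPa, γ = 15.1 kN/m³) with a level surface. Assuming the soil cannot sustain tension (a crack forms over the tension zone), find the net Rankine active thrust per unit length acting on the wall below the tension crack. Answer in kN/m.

7.03 kN/m

K_a = 0.3253; √K_a = 0.5704.
Tension-crack depth z_c = 2c/(γ√K_a) = 2×10.8/(15.1×0.5704) = 2.508 m.
σ_a at base = K_a γ H − 2c√K_a = 0.3253×15.1×4.2 − 2×10.8×0.5704 = 8.313 kPa.
P_a = ½ × 8.313 × (H − z_c) = 0.5×8.313×1.692 = 7.033 kN/m.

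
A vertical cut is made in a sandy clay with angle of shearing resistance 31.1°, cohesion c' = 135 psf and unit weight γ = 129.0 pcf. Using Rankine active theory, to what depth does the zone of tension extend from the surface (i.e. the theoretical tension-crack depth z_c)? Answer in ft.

K_a = tan²(45° − 31.1°/2) = 0.3188; √K_a = 0.5646.
The active pressure is zero where K_a γ z = 2c√K_a, so z_c = 2c/(γ√K_a) = 2×135/(129.0×0.5646) = 3.707 ft.

3.71 ft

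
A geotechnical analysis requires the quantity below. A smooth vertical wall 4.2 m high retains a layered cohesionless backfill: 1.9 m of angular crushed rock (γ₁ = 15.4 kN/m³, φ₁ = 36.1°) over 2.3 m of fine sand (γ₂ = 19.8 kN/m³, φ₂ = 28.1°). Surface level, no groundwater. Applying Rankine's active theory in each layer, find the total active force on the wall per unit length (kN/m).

50.2 kN/m

K_a1 = tan²(45°−36.1°/2) = 0.2585; K_a2 = tan²(45°−28.1°/2) = 0.3596.
Layer 1: σ at base = K_a1 γ₁ h₁ = 7.564 kPa; P₁ = ½×7.564×1.9 = 7.185.
Layer 2: σ_v at top = γ₁h₁ = 29.26; σ_h top = K_a2×29.26 = 10.52; σ_h base = K_a2×(29.26+19.8×2.3) = 26.90.
P₂ = ½(10.52+26.90)×2.3 = 43.03. Total P_a = 7.185+43.03 = 50.22 kN/m.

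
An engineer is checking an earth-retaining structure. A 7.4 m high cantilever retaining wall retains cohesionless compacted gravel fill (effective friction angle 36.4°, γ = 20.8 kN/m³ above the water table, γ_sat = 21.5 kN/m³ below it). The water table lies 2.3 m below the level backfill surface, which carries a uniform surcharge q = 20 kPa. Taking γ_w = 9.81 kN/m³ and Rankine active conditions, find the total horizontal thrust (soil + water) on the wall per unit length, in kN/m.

K_a = tan²(45° − φ/2) = 0.2552.
γ' = 21.5 − 9.81 = 11.69 kN/m³. h₂ = H − d_w = 5.1 m.
σ'_h: at surface K_a·q = 5.103; at WT K_a(q+γd_w) = 17.31; at base K_a(q+γd_w+γ'h₂) = 32.52 kPa.
P₁ = ½(5.103+17.31)×2.3 = 25.78; P₂ = ½(17.31+32.52)×5.1 = 127.1; P_w = ½γ_w h₂² = 127.6.
Total = 25.78+127.1+127.6 = 280.4 kN/m.

280 kN/m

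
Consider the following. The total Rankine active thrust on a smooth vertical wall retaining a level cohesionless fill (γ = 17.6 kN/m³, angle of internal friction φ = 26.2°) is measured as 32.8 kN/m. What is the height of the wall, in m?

K_a = 0.3874. P_a = ½ K_a γ H² ⇒ H = √(2P_a/(K_a γ)).
H = √(2×32.8/(0.3874×17.6)) = 3.102 m.

3.10 m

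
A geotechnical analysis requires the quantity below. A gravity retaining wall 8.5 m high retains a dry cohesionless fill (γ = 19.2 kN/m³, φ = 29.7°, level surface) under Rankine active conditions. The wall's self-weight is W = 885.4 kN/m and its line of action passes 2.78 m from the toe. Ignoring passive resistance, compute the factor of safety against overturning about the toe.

3.71

K_a = tan²(45° − 29.7°/2) = 0.3374.
P_a = ½K_aγH² = 0.5×0.3374×19.2×8.5² = 234.0 kN/m, acting at H/3 = 2.833 m above the base.
Overturning moment M_o = P_a × H/3 = 234.0 × 2.833 = 663.0.
Resisting moment M_r = W × 2.78 = 885.4 × 2.78 = 2461.
FS_overturning = M_r/M_o = 2461/663.0 = 3.712.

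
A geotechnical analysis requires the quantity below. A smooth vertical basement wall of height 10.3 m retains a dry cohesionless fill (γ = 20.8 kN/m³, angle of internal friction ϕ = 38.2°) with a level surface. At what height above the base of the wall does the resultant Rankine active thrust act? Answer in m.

K_a = 0.2358.
The pressure distribution is triangular, so the resultant acts at H/3 above the base = 10.3/3 = 3.433 m.

3.43 m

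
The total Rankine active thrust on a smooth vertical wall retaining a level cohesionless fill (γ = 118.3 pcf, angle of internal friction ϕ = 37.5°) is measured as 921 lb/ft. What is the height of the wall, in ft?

K_a = 0.2432. P_a = ½ K_a γ H² ⇒ H = √(2P_a/(K_a γ)).
H = √(2×921/(0.2432×118.3)) = 8.002 ft.

8.00 ft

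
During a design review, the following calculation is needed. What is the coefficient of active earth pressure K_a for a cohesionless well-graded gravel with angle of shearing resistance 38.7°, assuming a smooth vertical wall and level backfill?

K_a = (1 − sin φ)/(1 + sin φ) = (1 − sin 38.7°)/(1 + sin 38.7°) = 0.2306.

0.231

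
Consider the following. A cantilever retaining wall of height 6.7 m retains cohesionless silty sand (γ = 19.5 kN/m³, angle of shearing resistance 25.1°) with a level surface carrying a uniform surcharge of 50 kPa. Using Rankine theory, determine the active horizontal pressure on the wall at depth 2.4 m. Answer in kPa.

K_a = (1 − sin φ)/(1 + sin φ) = 0.4043.
σ_v = γz + q = 19.5 × 2.4 + 50 = 96.80 kPa.
σ_h = K_a σ_v = 0.4043 × 96.80 = 39.14 kPa.

39.1 kPa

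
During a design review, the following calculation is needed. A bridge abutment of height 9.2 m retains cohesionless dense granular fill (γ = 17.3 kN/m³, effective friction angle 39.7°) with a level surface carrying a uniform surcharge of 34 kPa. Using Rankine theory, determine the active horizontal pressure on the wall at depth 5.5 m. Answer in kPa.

K_a = (1 − sin φ)/(1 + sin φ) = 0.2204.
σ_v = γz + q = 17.3 × 5.5 + 34 = 129.2 kPa.
σ_h = K_a σ_v = 0.2204 × 129.2 = 28.47 kPa.

28.5 kPa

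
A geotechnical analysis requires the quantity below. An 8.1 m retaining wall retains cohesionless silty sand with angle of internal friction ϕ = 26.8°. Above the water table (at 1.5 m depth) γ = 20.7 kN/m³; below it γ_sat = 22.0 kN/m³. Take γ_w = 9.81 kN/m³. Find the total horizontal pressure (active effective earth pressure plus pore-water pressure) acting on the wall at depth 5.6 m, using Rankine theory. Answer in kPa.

70.9 kPa

K_a = (1 − sin φ)/(1 + sin φ) = 0.3785.
γ' = 22.0 − 9.81 = 12.19 kN/m³.
Effective vertical stress at 5.6 m: σ'_v = 20.7×1.5 + 12.19×4.10 = 81.03 kPa.
σ'_h = K_a σ'_v = 0.3785 × 81.03 = 30.67 kPa; u = γ_w × 4.10 = 40.22 kPa.
Total σ_h = 30.67 + 40.22 = 70.89 kPa.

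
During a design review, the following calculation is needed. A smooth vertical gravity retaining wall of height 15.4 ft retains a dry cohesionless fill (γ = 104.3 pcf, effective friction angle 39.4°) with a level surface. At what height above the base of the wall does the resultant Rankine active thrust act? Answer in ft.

5.13 ft

K_a = 0.2234.
The pressure distribution is triangular, so the resultant acts at H/3 above the base = 15.4/3 = 5.133 ft.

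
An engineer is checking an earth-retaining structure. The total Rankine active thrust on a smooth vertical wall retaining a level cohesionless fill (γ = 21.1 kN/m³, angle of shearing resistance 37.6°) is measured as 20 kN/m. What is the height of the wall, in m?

2.80 m

K_a = 0.2421. P_a = ½ K_a γ H² ⇒ H = √(2P_a/(K_a γ)).
H = √(2×20/(0.2421×21.1)) = 2.798 m.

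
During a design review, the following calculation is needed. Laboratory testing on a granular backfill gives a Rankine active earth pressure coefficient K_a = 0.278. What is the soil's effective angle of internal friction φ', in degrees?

K_a = tan²(45° − φ/2) ⇒ 45° − φ/2 = arctan(√0.278) = 27.80°.
φ = 2(45° − 27.80°) = 34.40°.

34.4°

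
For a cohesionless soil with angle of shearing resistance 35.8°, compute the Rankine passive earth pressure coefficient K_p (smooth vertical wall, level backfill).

K_p = (1 + sin φ)/(1 − sin φ) = tan²(45° + 35.8°/2) = 3.819.

3.82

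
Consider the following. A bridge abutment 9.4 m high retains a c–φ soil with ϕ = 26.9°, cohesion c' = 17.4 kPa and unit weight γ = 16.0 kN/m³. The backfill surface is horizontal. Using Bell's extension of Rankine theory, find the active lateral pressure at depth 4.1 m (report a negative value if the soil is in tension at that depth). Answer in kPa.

3.36 kPa

K_a = (1 − sin φ)/(1 + sin φ) = 0.3770.
σ_a = K_a γ z − 2c√K_a = 0.3770×16.0×4.1 − 2×17.4×0.6140 = 3.364 kPa.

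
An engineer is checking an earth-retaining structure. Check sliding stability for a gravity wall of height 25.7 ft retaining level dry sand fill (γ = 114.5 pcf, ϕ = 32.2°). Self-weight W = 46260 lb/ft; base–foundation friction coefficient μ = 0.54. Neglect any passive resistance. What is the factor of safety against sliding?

2.17

K_a = tan²(45° − 32.2°/2) = 0.3047.
P_a = ½K_aγH² = 0.5×0.3047×114.5×25.7² = 11520 lb/ft, acting at H/3 = 8.567 ft above the base.
FS_sliding = μW / P_a = 0.54×46260 / 11520 = 2.168.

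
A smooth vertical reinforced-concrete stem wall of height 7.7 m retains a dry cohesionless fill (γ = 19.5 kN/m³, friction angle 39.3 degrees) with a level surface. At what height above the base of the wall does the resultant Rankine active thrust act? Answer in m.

2.57 m

K_a = 0.2245.
The pressure distribution is triangular, so the resultant acts at H/3 above the base = 7.7/3 = 2.567 m.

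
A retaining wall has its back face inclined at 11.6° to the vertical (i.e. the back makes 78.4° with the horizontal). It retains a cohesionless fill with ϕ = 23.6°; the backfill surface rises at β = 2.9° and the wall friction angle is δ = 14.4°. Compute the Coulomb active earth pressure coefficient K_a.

0.496

K_a = sin²(α+φ) / [sin²α · sin(α−δ) · (1 + √{sin(φ+δ)sin(φ−β) / (sin(α−δ)sin(α+β))})²].
With α = 78.4°, φ = 23.6°, δ = 14.4°, β = 2.9°: K_a = 0.4964.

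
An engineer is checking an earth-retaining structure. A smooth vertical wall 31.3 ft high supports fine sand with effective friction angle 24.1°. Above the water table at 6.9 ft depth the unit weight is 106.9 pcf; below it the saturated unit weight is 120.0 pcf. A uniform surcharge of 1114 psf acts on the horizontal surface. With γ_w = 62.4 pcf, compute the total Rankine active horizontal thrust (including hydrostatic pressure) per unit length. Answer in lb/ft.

K_a = tan²(45° − φ/2) = 0.4201.
γ' = 120.0 − 62.4 = 57.60 pcf. h₂ = H − d_w = 24.4 ft.
σ'_h: at surface K_a·q = 468.0; at WT K_a(q+γd_w) = 777.9; at base K_a(q+γd_w+γ'h₂) = 1368 psf.
P₁ = ½(468.0+777.9)×6.9 = 4298; P₂ = ½(777.9+1368)×24.4 = 26180; P_w = ½γ_w h₂² = 18580.
Total = 4298+26180+18580 = 49060 lb/ft.

49100 lb/ft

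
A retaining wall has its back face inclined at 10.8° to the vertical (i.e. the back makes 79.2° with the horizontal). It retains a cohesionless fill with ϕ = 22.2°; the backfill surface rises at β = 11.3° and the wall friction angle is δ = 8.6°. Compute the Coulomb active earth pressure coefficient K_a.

K_a = sin²(α+φ) / [sin²α · sin(α−δ) · (1 + √{sin(φ+δ)sin(φ−β) / (sin(α−δ)sin(α+β))})²].
With α = 79.2°, φ = 22.2°, δ = 8.6°, β = 11.3°: K_a = 0.6056.

0.606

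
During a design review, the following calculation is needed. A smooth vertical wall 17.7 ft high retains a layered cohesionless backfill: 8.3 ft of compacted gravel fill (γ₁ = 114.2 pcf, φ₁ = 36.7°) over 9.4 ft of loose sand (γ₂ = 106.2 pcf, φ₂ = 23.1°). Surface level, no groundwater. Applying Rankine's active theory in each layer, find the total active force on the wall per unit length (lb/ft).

6930 lb/ft

K_a1 = tan²(45°−36.7°/2) = 0.2519; K_a2 = tan²(45°−23.1°/2) = 0.4364.
Layer 1: σ at base = K_a1 γ₁ h₁ = 238.7 psf; P₁ = ½×238.7×8.3 = 990.7.
Layer 2: σ_v at top = γ₁h₁ = 947.9; σ_h top = K_a2×947.9 = 413.7; σ_h base = K_a2×(947.9+106.2×9.4) = 849.4.
P₂ = ½(413.7+849.4)×9.4 = 5936. Total P_a = 990.7+5936 = 6927 lb/ft.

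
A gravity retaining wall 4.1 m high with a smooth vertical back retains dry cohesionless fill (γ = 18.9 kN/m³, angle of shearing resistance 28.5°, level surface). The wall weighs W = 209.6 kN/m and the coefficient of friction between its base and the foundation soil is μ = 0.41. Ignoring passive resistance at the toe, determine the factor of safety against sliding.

K_a = tan²(45° − 28.5°/2) = 0.3540.
P_a = ½K_aγH² = 0.5×0.3540×18.9×4.1² = 56.23 kN/m, acting at H/3 = 1.367 m above the base.
FS_sliding = μW / P_a = 0.41×209.6 / 56.23 = 1.528.

1.53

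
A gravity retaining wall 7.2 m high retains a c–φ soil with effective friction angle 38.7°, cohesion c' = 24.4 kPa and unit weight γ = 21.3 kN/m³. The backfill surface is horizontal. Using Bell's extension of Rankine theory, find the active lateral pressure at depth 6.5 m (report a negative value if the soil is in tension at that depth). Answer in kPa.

8.49 kPa

K_a = (1 − sin φ)/(1 + sin φ) = 0.2306.
σ_a = K_a γ z − 2c√K_a = 0.2306×21.3×6.5 − 2×24.4×0.4802 = 8.491 kPa.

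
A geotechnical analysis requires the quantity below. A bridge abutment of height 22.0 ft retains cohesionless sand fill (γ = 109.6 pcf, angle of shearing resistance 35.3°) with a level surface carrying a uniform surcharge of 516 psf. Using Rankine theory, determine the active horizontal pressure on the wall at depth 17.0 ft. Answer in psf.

637 psf

K_a = (1 − sin φ)/(1 + sin φ) = 0.2675.
σ_v = γz + q = 109.6 × 17.0 + 516 = 2379 psf.
σ_h = K_a σ_v = 0.2675 × 2379 = 636.5 psf.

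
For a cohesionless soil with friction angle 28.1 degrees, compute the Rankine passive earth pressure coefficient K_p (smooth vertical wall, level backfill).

2.78

K_p = (1 + sin φ)/(1 − sin φ) = tan²(45° + 28.1°/2) = 2.781.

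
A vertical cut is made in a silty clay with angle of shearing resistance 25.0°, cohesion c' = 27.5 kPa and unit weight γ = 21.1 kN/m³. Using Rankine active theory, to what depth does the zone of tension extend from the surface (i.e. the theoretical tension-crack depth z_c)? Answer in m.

K_a = tan²(45° − 25.0°/2) = 0.4059; √K_a = 0.6371.
The active pressure is zero where K_a γ z = 2c√K_a, so z_c = 2c/(γ√K_a) = 2×27.5/(21.1×0.6371) = 4.092 m.

4.09 m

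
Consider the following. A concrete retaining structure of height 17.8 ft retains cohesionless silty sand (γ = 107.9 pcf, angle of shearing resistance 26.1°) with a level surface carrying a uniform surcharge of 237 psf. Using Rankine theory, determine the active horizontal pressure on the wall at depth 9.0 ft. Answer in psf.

470 psf

K_a = (1 − sin φ)/(1 + sin φ) = 0.3889.
σ_v = γz + q = 107.9 × 9.0 + 237 = 1208 psf.
σ_h = K_a σ_v = 0.3889 × 1208 = 469.9 psf.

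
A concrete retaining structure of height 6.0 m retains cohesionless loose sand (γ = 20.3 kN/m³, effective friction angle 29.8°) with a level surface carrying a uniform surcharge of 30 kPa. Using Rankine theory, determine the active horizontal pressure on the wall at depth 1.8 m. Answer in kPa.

K_a = (1 − sin φ)/(1 + sin φ) = 0.3360.
σ_v = γz + q = 20.3 × 1.8 + 30 = 66.54 kPa.
σ_h = K_a σ_v = 0.3360 × 66.54 = 22.36 kPa.

22.4 kPa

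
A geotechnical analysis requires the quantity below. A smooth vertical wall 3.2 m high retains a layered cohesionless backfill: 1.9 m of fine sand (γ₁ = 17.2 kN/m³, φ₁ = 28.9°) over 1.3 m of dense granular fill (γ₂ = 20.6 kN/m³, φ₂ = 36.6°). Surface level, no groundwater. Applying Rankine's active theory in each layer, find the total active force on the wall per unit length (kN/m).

26.0 kN/m

K_a1 = tan²(45°−28.9°/2) = 0.3484; K_a2 = tan²(45°−36.6°/2) = 0.2530.
Layer 1: σ at base = K_a1 γ₁ h₁ = 11.38 kPa; P₁ = ½×11.38×1.9 = 10.82.
Layer 2: σ_v at top = γ₁h₁ = 32.68; σ_h top = K_a2×32.68 = 8.267; σ_h base = K_a2×(32.68+20.6×1.3) = 15.04.
P₂ = ½(8.267+15.04)×1.3 = 15.15. Total P_a = 10.82+15.15 = 25.97 kN/m.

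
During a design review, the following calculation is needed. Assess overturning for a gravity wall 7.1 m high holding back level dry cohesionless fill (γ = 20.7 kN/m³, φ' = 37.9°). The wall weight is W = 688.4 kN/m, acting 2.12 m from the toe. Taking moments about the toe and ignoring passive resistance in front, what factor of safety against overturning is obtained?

K_a = tan²(45° − 37.9°/2) = 0.2389.
P_a = ½K_aγH² = 0.5×0.2389×20.7×7.1² = 124.7 kN/m, acting at H/3 = 2.367 m above the base.
Overturning moment M_o = P_a × H/3 = 124.7 × 2.367 = 295.0.
Resisting moment M_r = W × 2.12 = 688.4 × 2.12 = 1459.
FS_overturning = M_r/M_o = 1459/295.0 = 4.946.

4.95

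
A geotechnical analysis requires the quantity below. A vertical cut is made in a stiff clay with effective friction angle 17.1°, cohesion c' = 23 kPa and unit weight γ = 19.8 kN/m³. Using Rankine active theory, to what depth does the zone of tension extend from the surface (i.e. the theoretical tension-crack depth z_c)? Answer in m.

3.15 m

K_a = tan²(45° − 17.1°/2) = 0.5455; √K_a = 0.7386.
The active pressure is zero where K_a γ z = 2c√K_a, so z_c = 2c/(γ√K_a) = 2×23/(19.8×0.7386) = 3.145 m.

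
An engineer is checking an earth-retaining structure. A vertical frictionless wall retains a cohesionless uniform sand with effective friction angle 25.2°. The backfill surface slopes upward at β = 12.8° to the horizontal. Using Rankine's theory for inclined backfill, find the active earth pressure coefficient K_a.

0.445

K_a = cos β · (cos β − √(cos²β − cos²φ)) / (cos β + √(cos²β − cos²φ)).
cos β = 0.9751, cos φ = 0.9048, √(cos²β − cos²φ) = 0.3636.
K_a = 0.9751 × (0.9751 − 0.3636)/(0.9751 + 0.3636) = 0.4455.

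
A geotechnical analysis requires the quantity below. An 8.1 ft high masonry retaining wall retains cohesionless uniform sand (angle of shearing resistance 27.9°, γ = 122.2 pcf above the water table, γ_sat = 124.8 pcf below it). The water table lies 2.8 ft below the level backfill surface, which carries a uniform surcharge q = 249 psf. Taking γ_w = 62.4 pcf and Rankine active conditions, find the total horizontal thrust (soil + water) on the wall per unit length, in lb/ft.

K_a = tan²(45° − φ/2) = 0.3625.
γ' = 124.8 − 62.4 = 62.40 pcf. h₂ = H − d_w = 5.3 ft.
σ'_h: at surface K_a·q = 90.25; at WT K_a(q+γd_w) = 214.3; at base K_a(q+γd_w+γ'h₂) = 334.1 psf.
P₁ = ½(90.25+214.3)×2.8 = 426.3; P₂ = ½(214.3+334.1)×5.3 = 1453; P_w = ½γ_w h₂² = 876.4.
Total = 426.3+1453+876.4 = 2756 lb/ft.

2760 lb/ft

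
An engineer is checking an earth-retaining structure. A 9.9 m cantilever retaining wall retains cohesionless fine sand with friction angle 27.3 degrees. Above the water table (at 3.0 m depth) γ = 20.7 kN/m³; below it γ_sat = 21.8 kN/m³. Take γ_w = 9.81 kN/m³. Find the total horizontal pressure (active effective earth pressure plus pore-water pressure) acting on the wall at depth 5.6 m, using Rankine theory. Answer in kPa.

K_a = (1 − sin φ)/(1 + sin φ) = 0.3711.
γ' = 21.8 − 9.81 = 11.99 kN/m³.
Effective vertical stress at 5.6 m: σ'_v = 20.7×3.0 + 11.99×2.60 = 93.27 kPa.
σ'_h = K_a σ'_v = 0.3711 × 93.27 = 34.62 kPa; u = γ_w × 2.60 = 25.51 kPa.
Total σ_h = 34.62 + 25.51 = 60.12 kPa.

60.1 kPa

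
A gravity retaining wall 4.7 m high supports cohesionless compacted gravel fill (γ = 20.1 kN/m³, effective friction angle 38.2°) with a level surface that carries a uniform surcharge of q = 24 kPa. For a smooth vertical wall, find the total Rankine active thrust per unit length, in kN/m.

K_a = tan²(45° − φ/2) = 0.2358.
Soil triangle: ½ K_a γ H² = 0.5×0.2358×20.1×4.7² = 52.34 kN/m.
Surcharge rectangle: K_a q H = 0.2358×24×4.7 = 26.60 kN/m.
Total = 52.34 + 26.60 = 78.94 kN/m.

78.9 kN/m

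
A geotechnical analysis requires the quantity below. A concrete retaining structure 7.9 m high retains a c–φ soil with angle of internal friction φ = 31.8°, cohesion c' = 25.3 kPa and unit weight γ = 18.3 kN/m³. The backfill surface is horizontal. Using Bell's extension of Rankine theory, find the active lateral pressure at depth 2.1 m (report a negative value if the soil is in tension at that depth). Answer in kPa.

K_a = (1 − sin φ)/(1 + sin φ) = 0.3098.
σ_a = K_a γ z − 2c√K_a = 0.3098×18.3×2.1 − 2×25.3×0.5566 = -16.26 kPa.

-16.3 kPa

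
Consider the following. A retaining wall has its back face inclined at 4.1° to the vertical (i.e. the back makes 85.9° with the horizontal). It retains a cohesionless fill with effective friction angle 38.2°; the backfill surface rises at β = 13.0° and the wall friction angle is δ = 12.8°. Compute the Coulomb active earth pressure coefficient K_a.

0.284

K_a = sin²(α+φ) / [sin²α · sin(α−δ) · (1 + √{sin(φ+δ)sin(φ−β) / (sin(α−δ)sin(α+β))})²].
With α = 85.9°, φ = 38.2°, δ = 12.8°, β = 13.0°: K_a = 0.2843.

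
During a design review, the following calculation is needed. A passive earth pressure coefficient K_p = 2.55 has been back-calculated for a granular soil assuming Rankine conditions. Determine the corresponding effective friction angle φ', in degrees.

25.9°

K_p = (1+sin φ)/(1−sin φ) ⇒ sin φ = (K_p − 1)/(K_p + 1) = 0.4366.
φ = arcsin(0.4366) = 25.89°.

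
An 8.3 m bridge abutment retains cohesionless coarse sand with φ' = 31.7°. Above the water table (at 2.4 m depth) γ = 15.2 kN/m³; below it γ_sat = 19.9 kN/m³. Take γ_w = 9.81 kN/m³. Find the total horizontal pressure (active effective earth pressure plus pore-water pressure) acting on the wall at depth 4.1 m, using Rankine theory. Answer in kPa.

K_a = (1 − sin φ)/(1 + sin φ) = 0.3111.
γ' = 19.9 − 9.81 = 10.09 kN/m³.
Effective vertical stress at 4.1 m: σ'_v = 15.2×2.4 + 10.09×1.70 = 53.63 kPa.
σ'_h = K_a σ'_v = 0.3111 × 53.63 = 16.68 kPa; u = γ_w × 1.70 = 16.68 kPa.
Total σ_h = 16.68 + 16.68 = 33.36 kPa.

33.4 kPa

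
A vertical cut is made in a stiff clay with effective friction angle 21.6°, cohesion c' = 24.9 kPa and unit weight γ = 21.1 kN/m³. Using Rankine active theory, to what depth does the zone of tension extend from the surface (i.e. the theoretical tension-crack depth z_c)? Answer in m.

3.47 m

K_a = tan²(45° − 21.6°/2) = 0.4619; √K_a = 0.6796.
The active pressure is zero where K_a γ z = 2c√K_a, so z_c = 2c/(γ√K_a) = 2×24.9/(21.1×0.6796) = 3.473 m.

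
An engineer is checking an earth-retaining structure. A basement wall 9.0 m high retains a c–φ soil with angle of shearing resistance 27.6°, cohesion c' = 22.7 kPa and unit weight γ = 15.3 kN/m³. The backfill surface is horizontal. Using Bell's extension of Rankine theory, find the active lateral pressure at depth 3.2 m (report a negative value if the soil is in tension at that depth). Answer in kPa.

K_a = (1 − sin φ)/(1 + sin φ) = 0.3668.
σ_a = K_a γ z − 2c√K_a = 0.3668×15.3×3.2 − 2×22.7×0.6056 = -9.538 kPa.

-9.54 kPa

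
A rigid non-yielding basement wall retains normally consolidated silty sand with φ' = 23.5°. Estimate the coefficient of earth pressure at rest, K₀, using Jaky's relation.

K₀ = 1 − sin φ' = 1 − sin 23.5° = 0.6013.

0.601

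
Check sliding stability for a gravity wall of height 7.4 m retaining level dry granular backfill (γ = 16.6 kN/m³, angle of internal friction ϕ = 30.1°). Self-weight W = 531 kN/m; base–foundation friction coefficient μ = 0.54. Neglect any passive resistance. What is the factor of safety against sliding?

K_a = tan²(45° − 30.1°/2) = 0.3320.
P_a = ½K_aγH² = 0.5×0.3320×16.6×7.4² = 150.9 kN/m, acting at H/3 = 2.467 m above the base.
FS_sliding = μW / P_a = 0.54×531 / 150.9 = 1.900.

1.90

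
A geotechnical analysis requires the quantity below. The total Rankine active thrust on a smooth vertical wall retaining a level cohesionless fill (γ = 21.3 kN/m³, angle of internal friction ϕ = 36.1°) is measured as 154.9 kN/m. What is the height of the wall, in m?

7.50 m

K_a = 0.2585. P_a = ½ K_a γ H² ⇒ H = √(2P_a/(K_a γ)).
H = √(2×154.9/(0.2585×21.3)) = 7.501 m.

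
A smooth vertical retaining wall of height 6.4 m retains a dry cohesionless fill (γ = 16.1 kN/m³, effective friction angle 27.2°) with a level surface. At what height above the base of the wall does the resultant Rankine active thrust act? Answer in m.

2.13 m

K_a = 0.3726.
The pressure distribution is triangular, so the resultant acts at H/3 above the base = 6.4/3 = 2.133 m.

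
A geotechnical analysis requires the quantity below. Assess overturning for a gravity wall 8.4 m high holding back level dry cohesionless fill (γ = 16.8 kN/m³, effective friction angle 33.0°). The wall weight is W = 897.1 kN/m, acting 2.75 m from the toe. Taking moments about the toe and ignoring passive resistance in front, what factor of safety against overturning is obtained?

5.04

K_a = tan²(45° − 33.0°/2) = 0.2948.
P_a = ½K_aγH² = 0.5×0.2948×16.8×8.4² = 174.7 kN/m, acting at H/3 = 2.800 m above the base.
Overturning moment M_o = P_a × H/3 = 174.7 × 2.800 = 489.2.
Resisting moment M_r = W × 2.75 = 897.1 × 2.75 = 2467.
FS_overturning = M_r/M_o = 2467/489.2 = 5.043.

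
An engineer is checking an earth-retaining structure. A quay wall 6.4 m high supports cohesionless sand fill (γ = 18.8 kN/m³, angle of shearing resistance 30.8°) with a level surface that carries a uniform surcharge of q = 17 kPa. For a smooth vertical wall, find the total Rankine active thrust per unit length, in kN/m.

K_a = tan²(45° − φ/2) = 0.3227.
Soil triangle: ½ K_a γ H² = 0.5×0.3227×18.8×6.4² = 124.3 kN/m.
Surcharge rectangle: K_a q H = 0.3227×17×6.4 = 35.11 kN/m.
Total = 124.3 + 35.11 = 159.4 kN/m.

159 kN/m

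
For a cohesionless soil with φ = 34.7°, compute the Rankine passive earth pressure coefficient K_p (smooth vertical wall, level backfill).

3.64

K_p = (1 + sin φ)/(1 − sin φ) = tan²(45° + 34.7°/2) = 3.643.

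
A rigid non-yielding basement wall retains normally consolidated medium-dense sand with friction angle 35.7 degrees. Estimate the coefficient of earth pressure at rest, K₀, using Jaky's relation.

K₀ = 1 − sin φ' = 1 − sin 35.7° = 0.4165.

0.416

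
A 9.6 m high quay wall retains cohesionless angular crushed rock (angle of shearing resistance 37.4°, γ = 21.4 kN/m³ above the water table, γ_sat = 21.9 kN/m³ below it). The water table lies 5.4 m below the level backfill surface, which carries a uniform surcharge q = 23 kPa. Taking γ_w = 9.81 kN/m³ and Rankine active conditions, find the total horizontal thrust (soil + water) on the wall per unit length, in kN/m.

361 kN/m

K_a = tan²(45° − φ/2) = 0.2443.
γ' = 21.9 − 9.81 = 12.09 kN/m³. h₂ = H − d_w = 4.2 m.
σ'_h: at surface K_a·q = 5.618; at WT K_a(q+γd_w) = 33.85; at base K_a(q+γd_w+γ'h₂) = 46.25 kPa.
P₁ = ½(5.618+33.85)×5.4 = 106.6; P₂ = ½(33.85+46.25)×4.2 = 168.2; P_w = ½γ_w h₂² = 86.52.
Total = 106.6+168.2+86.52 = 361.3 kN/m.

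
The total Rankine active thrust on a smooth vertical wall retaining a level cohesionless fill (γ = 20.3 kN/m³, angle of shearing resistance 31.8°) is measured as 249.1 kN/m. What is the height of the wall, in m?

K_a = 0.3098. P_a = ½ K_a γ H² ⇒ H = √(2P_a/(K_a γ)).
H = √(2×249.1/(0.3098×20.3)) = 8.901 m.

8.90 m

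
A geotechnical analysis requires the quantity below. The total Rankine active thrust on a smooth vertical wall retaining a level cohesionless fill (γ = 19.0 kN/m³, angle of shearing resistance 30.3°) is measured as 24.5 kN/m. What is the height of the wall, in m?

K_a = 0.3293. P_a = ½ K_a γ H² ⇒ H = √(2P_a/(K_a γ)).
H = √(2×24.5/(0.3293×19.0)) = 2.798 m.

2.80 m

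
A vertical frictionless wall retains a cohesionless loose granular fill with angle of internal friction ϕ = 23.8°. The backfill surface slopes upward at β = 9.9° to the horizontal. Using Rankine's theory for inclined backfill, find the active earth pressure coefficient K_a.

K_a = cos β · (cos β − √(cos²β − cos²φ)) / (cos β + √(cos²β − cos²φ)).
cos β = 0.9851, cos φ = 0.9150, √(cos²β − cos²φ) = 0.3651.
K_a = 0.9851 × (0.9851 − 0.3651)/(0.9851 + 0.3651) = 0.4524.

0.452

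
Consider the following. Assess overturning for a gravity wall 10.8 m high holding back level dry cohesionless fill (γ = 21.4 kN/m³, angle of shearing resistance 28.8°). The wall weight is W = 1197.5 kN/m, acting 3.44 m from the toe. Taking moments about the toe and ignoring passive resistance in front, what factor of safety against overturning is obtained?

2.62

K_a = tan²(45° − 28.8°/2) = 0.3498.
P_a = ½K_aγH² = 0.5×0.3498×21.4×10.8² = 436.5 kN/m, acting at H/3 = 3.600 m above the base.
Overturning moment M_o = P_a × H/3 = 436.5 × 3.600 = 1571.
Resisting moment M_r = W × 3.44 = 1197.5 × 3.44 = 4119.
FS_overturning = M_r/M_o = 4119/1571 = 2.621.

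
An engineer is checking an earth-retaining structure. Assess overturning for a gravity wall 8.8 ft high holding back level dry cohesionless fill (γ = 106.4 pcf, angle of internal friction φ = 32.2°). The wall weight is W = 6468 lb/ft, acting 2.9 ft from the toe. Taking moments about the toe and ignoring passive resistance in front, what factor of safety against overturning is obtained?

K_a = tan²(45° − 32.2°/2) = 0.3047.
P_a = ½K_aγH² = 0.5×0.3047×106.4×8.8² = 1255 lb/ft, acting at H/3 = 2.933 ft above the base.
Overturning moment M_o = P_a × H/3 = 1255 × 2.933 = 3683.
Resisting moment M_r = W × 2.9 = 6468 × 2.9 = 18760.
FS_overturning = M_r/M_o = 18760/3683 = 5.093.

5.09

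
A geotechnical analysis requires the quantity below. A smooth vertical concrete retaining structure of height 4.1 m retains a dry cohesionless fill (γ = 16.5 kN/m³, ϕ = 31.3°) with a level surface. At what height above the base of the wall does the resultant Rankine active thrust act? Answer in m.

1.37 m

K_a = 0.3162.
The pressure distribution is triangular, so the resultant acts at H/3 above the base = 4.1/3 = 1.367 m.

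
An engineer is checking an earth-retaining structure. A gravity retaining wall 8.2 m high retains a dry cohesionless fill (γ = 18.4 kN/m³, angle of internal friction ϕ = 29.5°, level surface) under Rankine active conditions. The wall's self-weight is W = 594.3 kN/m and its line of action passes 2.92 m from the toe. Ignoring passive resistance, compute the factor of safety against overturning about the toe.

3.02

K_a = tan²(45° − 29.5°/2) = 0.3401.
P_a = ½K_aγH² = 0.5×0.3401×18.4×8.2² = 210.4 kN/m, acting at H/3 = 2.733 m above the base.
Overturning moment M_o = P_a × H/3 = 210.4 × 2.733 = 575.1.
Resisting moment M_r = W × 2.92 = 594.3 × 2.92 = 1735.
FS_overturning = M_r/M_o = 1735/575.1 = 3.018.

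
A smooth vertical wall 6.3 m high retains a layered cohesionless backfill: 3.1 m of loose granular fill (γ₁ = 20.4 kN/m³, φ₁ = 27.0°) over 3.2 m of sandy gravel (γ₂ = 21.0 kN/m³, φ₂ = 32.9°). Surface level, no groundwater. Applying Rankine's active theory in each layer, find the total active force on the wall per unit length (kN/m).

K_a1 = tan²(45°−27.0°/2) = 0.3755; K_a2 = tan²(45°−32.9°/2) = 0.2960.
Layer 1: σ at base = K_a1 γ₁ h₁ = 23.75 kPa; P₁ = ½×23.75×3.1 = 36.81.
Layer 2: σ_v at top = γ₁h₁ = 63.24; σ_h top = K_a2×63.24 = 18.72; σ_h base = K_a2×(63.24+21.0×3.2) = 38.61.
P₂ = ½(18.72+38.61)×3.2 = 91.74. Total P_a = 36.81+91.74 = 128.5 kN/m.

129 kN/m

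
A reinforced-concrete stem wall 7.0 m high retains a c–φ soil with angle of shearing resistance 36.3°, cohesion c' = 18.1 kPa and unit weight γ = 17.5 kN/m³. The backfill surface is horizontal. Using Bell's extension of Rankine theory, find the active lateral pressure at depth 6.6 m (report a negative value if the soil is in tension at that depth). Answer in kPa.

K_a = (1 − sin φ)/(1 + sin φ) = 0.2563.
σ_a = K_a γ z − 2c√K_a = 0.2563×17.5×6.6 − 2×18.1×0.5062 = 11.27 kPa.

11.3 kPa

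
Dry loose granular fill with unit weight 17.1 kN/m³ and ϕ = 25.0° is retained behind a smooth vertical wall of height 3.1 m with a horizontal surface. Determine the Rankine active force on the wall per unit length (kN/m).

K_a = tan²(45° − φ/2) = 0.4059.
P_a = ½ K_a γ H² = 0.5 × 0.4059 × 17.1 × 3.1² = 33.35 kN/m.

33.3 kN/m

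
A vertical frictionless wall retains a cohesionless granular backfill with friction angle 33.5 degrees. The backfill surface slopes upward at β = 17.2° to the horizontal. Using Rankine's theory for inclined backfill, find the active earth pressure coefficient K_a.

K_a = cos β · (cos β − √(cos²β − cos²φ)) / (cos β + √(cos²β − cos²φ)).
cos β = 0.9553, cos φ = 0.8339, √(cos²β − cos²φ) = 0.4660.
K_a = 0.9553 × (0.9553 − 0.4660)/(0.9553 + 0.4660) = 0.3288.

0.329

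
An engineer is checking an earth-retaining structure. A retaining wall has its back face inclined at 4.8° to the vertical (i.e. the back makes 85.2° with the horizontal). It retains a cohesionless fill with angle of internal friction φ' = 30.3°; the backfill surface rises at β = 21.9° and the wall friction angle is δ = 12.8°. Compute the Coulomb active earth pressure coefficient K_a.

K_a = sin²(α+φ) / [sin²α · sin(α−δ) · (1 + √{sin(φ+δ)sin(φ−β) / (sin(α−δ)sin(α+β))})²].
With α = 85.2°, φ = 30.3°, δ = 12.8°, β = 21.9°: K_a = 0.4858.

0.486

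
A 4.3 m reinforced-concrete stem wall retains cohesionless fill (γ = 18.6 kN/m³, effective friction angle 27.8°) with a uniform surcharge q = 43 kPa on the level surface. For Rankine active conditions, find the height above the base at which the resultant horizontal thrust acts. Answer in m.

1.80 m

K_a = 0.3639.
Triangular part P₁ = ½K_aγH² = 62.57 at H/3 = 1.433 m; rectangular part P₂ = K_a q H = 67.28 at H/2 = 2.150 m.
ȳ = (P₁·1.433 + P₂·2.150)/(P₁+P₂) = 1.805 m.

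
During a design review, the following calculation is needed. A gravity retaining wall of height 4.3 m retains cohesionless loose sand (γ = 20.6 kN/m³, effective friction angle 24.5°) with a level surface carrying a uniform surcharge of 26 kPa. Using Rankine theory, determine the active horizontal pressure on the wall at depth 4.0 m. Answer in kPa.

44.8 kPa

K_a = (1 − sin φ)/(1 + sin φ) = 0.4137.
σ_v = γz + q = 20.6 × 4.0 + 26 = 108.4 kPa.
σ_h = K_a σ_v = 0.4137 × 108.4 = 44.85 kPa.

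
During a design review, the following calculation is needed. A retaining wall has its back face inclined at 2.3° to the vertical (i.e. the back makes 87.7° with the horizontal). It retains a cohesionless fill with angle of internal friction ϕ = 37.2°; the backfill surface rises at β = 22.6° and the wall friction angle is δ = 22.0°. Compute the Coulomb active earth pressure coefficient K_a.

K_a = sin²(α+φ) / [sin²α · sin(α−δ) · (1 + √{sin(φ+δ)sin(φ−β) / (sin(α−δ)sin(α+β))})²].
With α = 87.7°, φ = 37.2°, δ = 22.0°, β = 22.6°: K_a = 0.3271.

0.327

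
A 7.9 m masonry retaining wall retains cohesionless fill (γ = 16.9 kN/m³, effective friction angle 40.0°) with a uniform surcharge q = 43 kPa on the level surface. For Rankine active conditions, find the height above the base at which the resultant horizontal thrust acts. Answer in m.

K_a = 0.2174.
Triangular part P₁ = ½K_aγH² = 114.7 at H/3 = 2.633 m; rectangular part P₂ = K_a q H = 73.87 at H/2 = 3.950 m.
ȳ = (P₁·2.633 + P₂·3.950)/(P₁+P₂) = 3.149 m.

3.15 m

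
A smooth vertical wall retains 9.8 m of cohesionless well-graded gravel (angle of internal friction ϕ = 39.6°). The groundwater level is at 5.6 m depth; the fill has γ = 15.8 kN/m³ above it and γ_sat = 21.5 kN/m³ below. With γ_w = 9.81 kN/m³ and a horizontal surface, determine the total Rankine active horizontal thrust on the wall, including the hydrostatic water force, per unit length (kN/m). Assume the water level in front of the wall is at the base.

K_a = tan²(45° − φ/2) = 0.2214.
γ' = 21.5 − 9.81 = 11.69 kN/m³. Depth below WT = 4.2 m.
σ'_h at WT = K_a γ d_w = 19.59 kPa; at base = 19.59 + K_a γ' × 4.2 = 30.46 kPa.
P₁ (0–5.6 m) = ½×19.59×5.6 = 54.86. P₂ (5.6–9.8 m) = ½(19.59+30.46)×4.2 = 105.1.
P_w = ½ γ_w h₂² = 0.5×9.81×4.2² = 86.52. Total = 54.86+105.1+86.52 = 246.5 kN/m.

247 kN/m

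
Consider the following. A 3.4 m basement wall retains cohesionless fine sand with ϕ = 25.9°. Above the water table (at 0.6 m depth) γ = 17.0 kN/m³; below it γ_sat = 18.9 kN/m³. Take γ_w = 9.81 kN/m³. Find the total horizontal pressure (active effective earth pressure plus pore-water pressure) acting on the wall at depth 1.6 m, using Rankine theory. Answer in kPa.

K_a = (1 − sin φ)/(1 + sin φ) = 0.3920.
γ' = 18.9 − 9.81 = 9.090 kN/m³.
Effective vertical stress at 1.6 m: σ'_v = 17.0×0.6 + 9.090×1.00 = 19.29 kPa.
σ'_h = K_a σ'_v = 0.3920 × 19.29 = 7.561 kPa; u = γ_w × 1.00 = 9.810 kPa.
Total σ_h = 7.561 + 9.810 = 17.37 kPa.

17.4 kPa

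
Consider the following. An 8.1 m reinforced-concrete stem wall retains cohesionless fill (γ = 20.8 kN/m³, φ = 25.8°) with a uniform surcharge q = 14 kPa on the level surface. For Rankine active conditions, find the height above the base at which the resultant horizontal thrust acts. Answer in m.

K_a = 0.3935.
Triangular part P₁ = ½K_aγH² = 268.5 at H/3 = 2.700 m; rectangular part P₂ = K_a q H = 44.62 at H/2 = 4.050 m.
ȳ = (P₁·2.700 + P₂·4.050)/(P₁+P₂) = 2.892 m.

2.89 m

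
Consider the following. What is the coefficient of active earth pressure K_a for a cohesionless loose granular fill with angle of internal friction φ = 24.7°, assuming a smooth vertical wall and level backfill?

K_a = tan²(45° − φ/2) = tan²(32.65°) = 0.4106.

0.411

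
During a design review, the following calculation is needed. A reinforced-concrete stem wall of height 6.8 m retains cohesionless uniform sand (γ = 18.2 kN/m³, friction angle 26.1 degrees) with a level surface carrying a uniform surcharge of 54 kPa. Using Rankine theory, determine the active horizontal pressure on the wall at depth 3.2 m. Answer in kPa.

K_a = (1 − sin φ)/(1 + sin φ) = 0.3889.
σ_v = γz + q = 18.2 × 3.2 + 54 = 112.2 kPa.
σ_h = K_a σ_v = 0.3889 × 112.2 = 43.66 kPa.

43.7 kPa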